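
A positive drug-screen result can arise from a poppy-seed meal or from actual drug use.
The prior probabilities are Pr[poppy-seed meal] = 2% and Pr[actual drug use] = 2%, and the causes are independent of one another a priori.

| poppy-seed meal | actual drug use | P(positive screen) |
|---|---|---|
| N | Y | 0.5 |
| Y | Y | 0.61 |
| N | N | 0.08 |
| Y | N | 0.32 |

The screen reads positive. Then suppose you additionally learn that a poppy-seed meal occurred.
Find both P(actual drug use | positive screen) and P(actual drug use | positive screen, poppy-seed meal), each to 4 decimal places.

P(actual drug use | positive screen) ≈ 0.1078; P(actual drug use | positive screen, poppy-seed meal) ≈ 0.0374

Weight on actual drug use=true, given the evidence: 0.009800 + 0.000244 = 0.010044
Normalizer over all consistent configurations: 0.08·0.98·0.98 + 0.5·0.98·0.02 + 0.32·0.02·0.98 + 0.61·0.02·0.02 = 0.093148
P(actual drug use | positive screen) = 0.010044/0.093148 ≈ 0.1078

With the extra evidence:
P(positive screen | poppy-seed meal) = 0.32*0.98 + 0.61*0.02 = 0.313600 + 0.012200 = 0.325800
The actual drug use-present share is 0.61*0.02 = 0.012200.
So P(actual drug use | positive screen, poppy-seed meal) = 0.012200/0.325800 ≈ 0.0374.
Conditioning on poppy-seed meal lowers the posterior on actual drug use: the classic explaining-away effect in a common-effect structure.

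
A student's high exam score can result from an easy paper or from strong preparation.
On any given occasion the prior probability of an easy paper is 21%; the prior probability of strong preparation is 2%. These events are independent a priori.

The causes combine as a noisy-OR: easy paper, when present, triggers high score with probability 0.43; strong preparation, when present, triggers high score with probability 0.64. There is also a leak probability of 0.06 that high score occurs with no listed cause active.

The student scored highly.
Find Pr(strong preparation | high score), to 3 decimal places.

Under noisy-OR, P(high score | causes) = 1 − (1−0.06)·∏(1−qᵢ) over the active causes.
Numerator (weight on configurations with strong preparation): 0.010453 + 0.003390 = 0.013843
Normalizer over all consistent configurations: 0.06×0.79×0.98 + 0.6616×0.79×0.02 + 0.4642×0.21×0.98 + 0.807112×0.21×0.02 = 0.155827
Posterior = 0.013843 / 0.155827 ≈ 0.089

Pr(strong preparation | high score) ≈ 0.089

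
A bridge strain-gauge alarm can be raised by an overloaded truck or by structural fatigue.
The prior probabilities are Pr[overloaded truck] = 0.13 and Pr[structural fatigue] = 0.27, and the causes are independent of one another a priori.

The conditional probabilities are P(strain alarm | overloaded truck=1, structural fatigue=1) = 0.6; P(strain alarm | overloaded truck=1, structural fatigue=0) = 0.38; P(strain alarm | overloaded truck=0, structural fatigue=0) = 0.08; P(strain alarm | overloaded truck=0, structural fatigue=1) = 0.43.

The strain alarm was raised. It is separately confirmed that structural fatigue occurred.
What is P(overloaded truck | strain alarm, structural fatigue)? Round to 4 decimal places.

P(overloaded truck | strain alarm, structural fatigue) ≈ 0.1725

P(strain alarm | structural fatigue) = 0.43*0.87 + 0.6*0.13 = 0.374100 + 0.078000 = 0.452100
The overloaded truck-present share is 0.6*0.13 = 0.078000.
Hence the posterior is 0.078000/0.452100 ≈ 0.1725.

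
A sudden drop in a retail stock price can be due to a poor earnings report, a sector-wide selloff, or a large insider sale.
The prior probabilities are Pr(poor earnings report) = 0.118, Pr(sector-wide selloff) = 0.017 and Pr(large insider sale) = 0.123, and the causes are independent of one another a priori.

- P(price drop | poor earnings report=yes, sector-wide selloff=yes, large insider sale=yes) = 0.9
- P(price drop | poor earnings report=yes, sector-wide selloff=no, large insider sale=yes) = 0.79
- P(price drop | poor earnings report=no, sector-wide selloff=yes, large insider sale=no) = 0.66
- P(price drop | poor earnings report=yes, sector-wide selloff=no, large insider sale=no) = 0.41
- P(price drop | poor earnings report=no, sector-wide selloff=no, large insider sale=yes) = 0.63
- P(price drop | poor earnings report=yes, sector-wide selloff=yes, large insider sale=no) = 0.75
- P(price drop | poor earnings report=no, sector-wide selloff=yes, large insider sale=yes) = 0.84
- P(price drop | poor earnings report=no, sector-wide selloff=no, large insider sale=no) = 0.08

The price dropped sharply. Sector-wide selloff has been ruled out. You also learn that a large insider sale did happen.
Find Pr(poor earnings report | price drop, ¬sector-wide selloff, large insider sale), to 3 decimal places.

Sum P(price drop|·) weighted by the priors over both values of poor earnings report:
  P(price drop | ¬sector-wide selloff, large insider sale) = 0.63*0.882 + 0.79*0.118
        = 0.555660 + 0.093220 = 0.648880
The terms with poor earnings report present sum to 0.093220, so
  P(poor earnings report | price drop, ¬sector-wide selloff, large insider sale) = 0.093220 / 0.648880 ≈ 0.144

Pr(poor earnings report | price drop, ¬sector-wide selloff, large insider sale) ≈ 0.144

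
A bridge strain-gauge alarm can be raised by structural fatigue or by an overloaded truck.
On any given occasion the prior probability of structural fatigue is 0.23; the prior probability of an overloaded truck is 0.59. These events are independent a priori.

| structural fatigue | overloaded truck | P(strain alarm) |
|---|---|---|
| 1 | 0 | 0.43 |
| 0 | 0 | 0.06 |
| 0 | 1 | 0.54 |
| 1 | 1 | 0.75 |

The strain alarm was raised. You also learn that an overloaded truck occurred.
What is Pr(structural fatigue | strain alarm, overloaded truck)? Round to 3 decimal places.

Pr(structural fatigue | strain alarm, overloaded truck) ≈ 0.293

By total probability over both values of structural fatigue:
  P(strain alarm | overloaded truck) = 0.54*0.77 + 0.75*0.23
        = 0.415800 + 0.172500 = 0.588300
The terms with structural fatigue present sum to 0.172500, so
  P(structural fatigue | strain alarm, overloaded truck) = 0.172500 / 0.588300 ≈ 0.293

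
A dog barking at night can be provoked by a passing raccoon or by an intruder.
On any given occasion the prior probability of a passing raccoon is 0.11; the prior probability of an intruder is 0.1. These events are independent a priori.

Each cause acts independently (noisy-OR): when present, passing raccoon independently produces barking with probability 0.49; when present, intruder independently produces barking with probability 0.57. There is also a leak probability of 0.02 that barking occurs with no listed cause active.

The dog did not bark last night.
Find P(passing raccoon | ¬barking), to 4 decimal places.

P(passing raccoon | ¬barking) ≈ 0.0593

Under noisy-OR, P(barking | causes) = 1 − (1−0.02)·∏(1−qᵢ) over the active causes.
Enumerate the 4 (passing raccoon, intruder) configurations and weight by the priors:
  P(¬barking) = 0.98×0.89×0.9 + 0.4214×0.89×0.1 + 0.4998×0.11×0.9 + 0.214914×0.11×0.1
        = 0.784980 + 0.037505 + 0.049480 + 0.002364 = 0.874329
The terms with passing raccoon present sum to 0.051844, so
  P(passing raccoon | ¬barking) = 0.051844 / 0.874329 ≈ 0.0593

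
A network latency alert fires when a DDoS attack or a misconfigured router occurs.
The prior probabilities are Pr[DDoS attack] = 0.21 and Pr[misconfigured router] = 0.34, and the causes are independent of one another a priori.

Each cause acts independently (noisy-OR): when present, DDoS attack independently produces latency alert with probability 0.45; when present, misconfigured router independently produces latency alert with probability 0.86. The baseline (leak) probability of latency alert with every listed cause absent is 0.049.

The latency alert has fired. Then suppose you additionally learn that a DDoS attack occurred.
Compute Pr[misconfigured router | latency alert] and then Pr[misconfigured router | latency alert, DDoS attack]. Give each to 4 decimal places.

Under noisy-OR, P(latency alert | causes) = 1 − (1−0.049)·∏(1−qᵢ) over the active causes.
Enumerate the 4 (DDoS attack, misconfigured router) configurations and weight by the priors:
  P(latency alert) = 0.049·0.79·0.66 + 0.86686·0.79·0.34 + 0.47695·0.21·0.66 + 0.926773·0.21·0.34
        = 0.025549 + 0.232839 + 0.066105 + 0.066172 = 0.390665
The terms with misconfigured router present sum to 0.299011, so
  P(misconfigured router | latency alert) = 0.299011 / 0.390665 ≈ 0.7654

Now also conditioning on DDoS attack=true:
P(latency alert | DDoS attack) = 0.47695·0.66 + 0.926773·0.34 = 0.314787 + 0.315103 = 0.629890
Of this, 0.315103 comes from 0.926773·0.34 (the misconfigured router=true cases).
Hence the posterior is 0.315103/0.629890 ≈ 0.5003.

Pr[misconfigured router | latency alert] ≈ 0.7654; Pr[misconfigured router | latency alert, DDoS attack] ≈ 0.5003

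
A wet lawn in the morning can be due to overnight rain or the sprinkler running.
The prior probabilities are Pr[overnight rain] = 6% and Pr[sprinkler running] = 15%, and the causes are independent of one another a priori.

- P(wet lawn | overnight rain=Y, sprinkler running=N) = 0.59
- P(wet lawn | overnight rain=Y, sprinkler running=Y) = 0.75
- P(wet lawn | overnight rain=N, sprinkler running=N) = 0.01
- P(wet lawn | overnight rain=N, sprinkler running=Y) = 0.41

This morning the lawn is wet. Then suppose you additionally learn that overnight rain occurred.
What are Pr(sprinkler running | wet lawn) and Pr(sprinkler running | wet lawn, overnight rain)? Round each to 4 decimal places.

Numerator (weight on configurations with sprinkler running): 0.057810 + 0.006750 = 0.064560
Normalizer over all consistent configurations: 0.01·0.94·0.85 + 0.41·0.94·0.15 + 0.59·0.06·0.85 + 0.75·0.06·0.15 = 0.102640
P(sprinkler running | wet lawn) = 0.064560/0.102640 ≈ 0.6290

Now also conditioning on overnight rain=true:
Weight on sprinkler running=true, given the evidence: 0.75*0.15 = 0.112500
Normalizer over all consistent configurations: 0.59*0.85 + 0.75*0.15 = 0.614000
P(sprinkler running | wet lawn, overnight rain) = 0.112500/0.614000 ≈ 0.1832
— overnight rain explains away the evidence for sprinkler running.

Pr(sprinkler running | wet lawn) ≈ 0.6290; Pr(sprinkler running | wet lawn, overnight rain) ≈ 0.1832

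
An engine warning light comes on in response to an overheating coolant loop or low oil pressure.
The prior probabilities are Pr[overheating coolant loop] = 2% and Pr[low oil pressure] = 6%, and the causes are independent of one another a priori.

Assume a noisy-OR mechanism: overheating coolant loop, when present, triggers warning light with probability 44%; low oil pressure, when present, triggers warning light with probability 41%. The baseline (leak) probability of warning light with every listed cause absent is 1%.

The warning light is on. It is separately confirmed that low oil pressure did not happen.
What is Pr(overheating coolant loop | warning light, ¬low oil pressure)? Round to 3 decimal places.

Under noisy-OR, P(warning light | causes) = 1 − (1−0.01)·∏(1−qᵢ) over the active causes.
Enumerate both values of overheating coolant loop and weight by the priors:
  P(warning light | ¬low oil pressure) = 0.01*0.98 + 0.4456*0.02
        = 0.009800 + 0.008912 = 0.018712
Configurations with overheating coolant loop contribute 0.008912, so
  P(overheating coolant loop | warning light, ¬low oil pressure) = 0.008912 / 0.018712 ≈ 0.476

Pr(overheating coolant loop | warning light, ¬low oil pressure) ≈ 0.476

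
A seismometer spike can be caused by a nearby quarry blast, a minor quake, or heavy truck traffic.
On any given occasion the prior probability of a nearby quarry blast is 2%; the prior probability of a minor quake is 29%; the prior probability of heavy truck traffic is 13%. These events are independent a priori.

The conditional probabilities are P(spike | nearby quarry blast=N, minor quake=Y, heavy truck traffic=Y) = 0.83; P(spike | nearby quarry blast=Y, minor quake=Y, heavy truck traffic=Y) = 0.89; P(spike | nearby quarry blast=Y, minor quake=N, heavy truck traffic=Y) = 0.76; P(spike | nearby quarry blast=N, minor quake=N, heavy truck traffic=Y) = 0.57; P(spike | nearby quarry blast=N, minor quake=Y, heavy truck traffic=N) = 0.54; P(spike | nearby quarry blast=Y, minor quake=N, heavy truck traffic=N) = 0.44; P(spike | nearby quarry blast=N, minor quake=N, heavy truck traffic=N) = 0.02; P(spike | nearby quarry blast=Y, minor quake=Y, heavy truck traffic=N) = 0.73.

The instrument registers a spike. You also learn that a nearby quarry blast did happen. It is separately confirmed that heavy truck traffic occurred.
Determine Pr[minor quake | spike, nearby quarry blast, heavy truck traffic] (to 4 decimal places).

Weight on minor quake=true, given the evidence: 0.89×0.29 = 0.258100
Denominator P(spike | nearby quarry blast, heavy truck traffic): 0.76×0.71 + 0.89×0.29 = 0.797700
Posterior = 0.258100 / 0.797700 ≈ 0.3236

Pr[minor quake | spike, nearby quarry blast, heavy truck traffic] ≈ 0.3236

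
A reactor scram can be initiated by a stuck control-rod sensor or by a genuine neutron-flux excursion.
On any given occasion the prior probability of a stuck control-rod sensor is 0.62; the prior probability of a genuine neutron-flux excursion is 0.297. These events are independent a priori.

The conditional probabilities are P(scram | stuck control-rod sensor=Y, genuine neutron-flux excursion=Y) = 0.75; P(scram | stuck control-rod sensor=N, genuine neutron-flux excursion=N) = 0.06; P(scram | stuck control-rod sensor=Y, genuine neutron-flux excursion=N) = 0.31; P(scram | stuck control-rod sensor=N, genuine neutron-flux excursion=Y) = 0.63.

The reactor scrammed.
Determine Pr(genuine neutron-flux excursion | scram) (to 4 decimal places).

Pr(genuine neutron-flux excursion | scram) ≈ 0.5806

P(scram) = 0.06·0.38·0.703 + 0.63·0.38·0.297 + 0.31·0.62·0.703 + 0.75·0.62·0.297 = 0.016028 + 0.071102 + 0.135117 + 0.138105 = 0.360352
Restricting to configurations with genuine neutron-flux excursion present: 0.071102 + 0.138105 = 0.209207.
Hence the posterior is 0.209207/0.360352 ≈ 0.5806.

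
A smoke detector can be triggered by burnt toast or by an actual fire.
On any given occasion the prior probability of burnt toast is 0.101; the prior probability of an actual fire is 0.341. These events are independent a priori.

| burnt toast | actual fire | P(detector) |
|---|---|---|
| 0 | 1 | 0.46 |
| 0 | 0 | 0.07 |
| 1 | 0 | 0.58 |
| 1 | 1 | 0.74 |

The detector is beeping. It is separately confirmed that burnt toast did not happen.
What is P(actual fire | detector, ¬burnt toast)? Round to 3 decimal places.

P(actual fire | detector, ¬burnt toast) ≈ 0.773

For the numerator, keep only actual fire=true terms: 0.46·0.341 = 0.156860
Denominator P(detector | ¬burnt toast): 0.07·0.659 + 0.46·0.341 = 0.202990
P(actual fire | detector, ¬burnt toast) = 0.156860/0.202990 ≈ 0.773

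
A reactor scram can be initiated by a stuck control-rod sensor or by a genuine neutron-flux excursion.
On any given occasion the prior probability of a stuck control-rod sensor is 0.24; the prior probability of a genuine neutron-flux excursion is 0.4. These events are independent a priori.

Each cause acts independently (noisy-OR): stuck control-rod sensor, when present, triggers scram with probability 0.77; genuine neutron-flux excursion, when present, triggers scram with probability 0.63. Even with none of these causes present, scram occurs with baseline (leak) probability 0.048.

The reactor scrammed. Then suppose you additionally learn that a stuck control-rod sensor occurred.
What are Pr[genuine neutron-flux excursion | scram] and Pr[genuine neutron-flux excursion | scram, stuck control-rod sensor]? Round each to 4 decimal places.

Pr[genuine neutron-flux excursion | scram] ≈ 0.6797; Pr[genuine neutron-flux excursion | scram, stuck control-rod sensor] ≈ 0.4396

Under noisy-OR, P(scram | causes) = 1 − (1−0.048)·∏(1−qᵢ) over the active causes.
Sum P(scram|·) weighted by the priors over the 4 (stuck control-rod sensor, genuine neutron-flux excursion) configurations:
  P(scram) = 0.048*0.76*0.6 + 0.64776*0.76*0.4 + 0.78104*0.24*0.6 + 0.918985*0.24*0.4
        = 0.021888 + 0.196919 + 0.112470 + 0.088223 = 0.419500
Keeping only the genuine neutron-flux excursion-present terms gives 0.285142, so
  P(genuine neutron-flux excursion | scram) = 0.285142 / 0.419500 ≈ 0.6797

Now also conditioning on stuck control-rod sensor=true:
Numerator (weight on configurations with genuine neutron-flux excursion): 0.918985×0.4 = 0.367594
Denominator P(scram | stuck control-rod sensor): 0.78104×0.6 + 0.918985×0.4 = 0.836218
P(genuine neutron-flux excursion | scram, stuck control-rod sensor) = 0.367594/0.836218 ≈ 0.4396
Conditioning on stuck control-rod sensor lowers the posterior on genuine neutron-flux excursion: the classic explaining-away effect in a common-effect structure.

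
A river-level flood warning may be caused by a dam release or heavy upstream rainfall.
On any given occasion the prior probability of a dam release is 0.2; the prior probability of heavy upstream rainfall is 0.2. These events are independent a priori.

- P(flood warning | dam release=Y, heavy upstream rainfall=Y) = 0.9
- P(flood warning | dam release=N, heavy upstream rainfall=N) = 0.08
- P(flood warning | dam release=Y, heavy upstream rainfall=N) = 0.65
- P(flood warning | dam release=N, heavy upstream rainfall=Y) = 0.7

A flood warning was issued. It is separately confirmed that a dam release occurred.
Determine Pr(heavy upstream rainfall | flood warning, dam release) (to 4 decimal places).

Weight on heavy upstream rainfall=true, given the evidence: 0.9*0.2 = 0.180000
Normalizer over all consistent configurations: 0.65*0.8 + 0.9*0.2 = 0.700000
Posterior = 0.180000 / 0.700000 ≈ 0.2571

Pr(heavy upstream rainfall | flood warning, dam release) ≈ 0.2571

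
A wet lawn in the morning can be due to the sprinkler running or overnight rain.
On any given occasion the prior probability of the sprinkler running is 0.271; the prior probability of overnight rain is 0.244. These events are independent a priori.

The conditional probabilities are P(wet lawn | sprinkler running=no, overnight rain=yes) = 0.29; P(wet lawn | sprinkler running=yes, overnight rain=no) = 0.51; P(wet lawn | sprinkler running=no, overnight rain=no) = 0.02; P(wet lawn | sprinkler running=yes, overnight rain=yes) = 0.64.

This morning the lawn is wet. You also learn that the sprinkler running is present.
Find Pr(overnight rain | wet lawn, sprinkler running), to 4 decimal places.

Pr(overnight rain | wet lawn, sprinkler running) ≈ 0.2883

P(wet lawn | sprinkler running) = 0.51·0.756 + 0.64·0.244 = 0.385560 + 0.156160 = 0.541720
Restricting to configurations with overnight rain present: 0.64·0.244 = 0.156160.
P(overnight rain | wet lawn, sprinkler running) = 0.156160 / 0.541720 ≈ 0.2883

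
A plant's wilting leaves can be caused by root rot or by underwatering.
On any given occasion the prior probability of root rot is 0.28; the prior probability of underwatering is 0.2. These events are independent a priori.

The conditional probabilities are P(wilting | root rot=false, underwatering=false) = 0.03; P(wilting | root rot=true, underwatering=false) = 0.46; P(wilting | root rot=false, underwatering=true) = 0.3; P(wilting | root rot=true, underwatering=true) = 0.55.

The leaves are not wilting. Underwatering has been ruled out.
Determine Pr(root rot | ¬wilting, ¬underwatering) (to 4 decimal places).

Weight on root rot=true, given the evidence: 0.54·0.28 = 0.151200
Normalizer over all consistent configurations: 0.97·0.72 + 0.54·0.28 = 0.849600
P(root rot | ¬wilting, ¬underwatering) = 0.151200/0.849600 ≈ 0.1780

Pr(root rot | ¬wilting, ¬underwatering) ≈ 0.1780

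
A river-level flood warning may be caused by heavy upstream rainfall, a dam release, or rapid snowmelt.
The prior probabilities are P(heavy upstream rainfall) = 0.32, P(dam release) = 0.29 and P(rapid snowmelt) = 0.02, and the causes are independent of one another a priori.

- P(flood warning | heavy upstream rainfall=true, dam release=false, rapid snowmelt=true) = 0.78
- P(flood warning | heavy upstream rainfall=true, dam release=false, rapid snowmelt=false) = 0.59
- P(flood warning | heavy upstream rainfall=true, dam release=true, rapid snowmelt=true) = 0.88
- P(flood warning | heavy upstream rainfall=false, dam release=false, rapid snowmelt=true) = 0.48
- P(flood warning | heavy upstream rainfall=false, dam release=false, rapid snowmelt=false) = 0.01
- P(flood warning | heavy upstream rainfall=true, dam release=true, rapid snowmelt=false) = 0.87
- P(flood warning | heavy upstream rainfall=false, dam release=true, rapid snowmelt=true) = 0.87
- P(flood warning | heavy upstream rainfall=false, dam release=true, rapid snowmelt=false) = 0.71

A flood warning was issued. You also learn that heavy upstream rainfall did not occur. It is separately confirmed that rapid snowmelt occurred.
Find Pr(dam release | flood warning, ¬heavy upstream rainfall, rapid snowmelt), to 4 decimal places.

Numerator (weight on configurations with dam release): 0.87×0.29 = 0.252300
The normalizing constant is 0.48×0.71 + 0.87×0.29 = 0.593100
P(dam release | flood warning, ¬heavy upstream rainfall, rapid snowmelt) = 0.252300/0.593100 ≈ 0.4254

Pr(dam release | flood warning, ¬heavy upstream rainfall, rapid snowmelt) ≈ 0.4254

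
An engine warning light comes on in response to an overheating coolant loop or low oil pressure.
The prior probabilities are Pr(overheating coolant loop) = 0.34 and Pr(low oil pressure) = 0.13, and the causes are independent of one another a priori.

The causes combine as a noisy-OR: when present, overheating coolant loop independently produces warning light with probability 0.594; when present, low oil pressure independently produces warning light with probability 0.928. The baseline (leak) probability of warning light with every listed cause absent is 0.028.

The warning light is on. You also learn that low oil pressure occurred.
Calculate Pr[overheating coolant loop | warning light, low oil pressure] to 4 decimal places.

Under noisy-OR, P(warning light | causes) = 1 − (1−0.028)·∏(1−qᵢ) over the active causes.
Numerator (weight on configurations with overheating coolant loop): 0.971586×0.34 = 0.330339
Normalizer over all consistent configurations: 0.930016×0.66 + 0.971586×0.34 = 0.944150
P(overheating coolant loop | warning light, low oil pressure) = 0.330339/0.944150 ≈ 0.3499

Pr[overheating coolant loop | warning light, low oil pressure] ≈ 0.3499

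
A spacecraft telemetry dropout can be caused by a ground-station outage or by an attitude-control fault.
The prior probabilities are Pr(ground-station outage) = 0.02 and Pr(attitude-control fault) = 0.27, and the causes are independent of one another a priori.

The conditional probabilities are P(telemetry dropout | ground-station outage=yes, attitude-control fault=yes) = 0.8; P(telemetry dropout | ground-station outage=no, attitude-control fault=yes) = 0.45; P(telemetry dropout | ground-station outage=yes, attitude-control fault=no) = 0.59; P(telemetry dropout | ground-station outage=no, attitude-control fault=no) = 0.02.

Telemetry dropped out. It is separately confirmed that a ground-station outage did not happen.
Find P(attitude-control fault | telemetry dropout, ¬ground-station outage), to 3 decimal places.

P(attitude-control fault | telemetry dropout, ¬ground-station outage) ≈ 0.893

P(telemetry dropout | ¬ground-station outage) = 0.02×0.73 + 0.45×0.27 = 0.014600 + 0.121500 = 0.136100
Of this, 0.121500 comes from 0.45×0.27 (the attitude-control fault=true cases).
P(attitude-control fault | telemetry dropout, ¬ground-station outage) = 0.121500 / 0.136100 ≈ 0.893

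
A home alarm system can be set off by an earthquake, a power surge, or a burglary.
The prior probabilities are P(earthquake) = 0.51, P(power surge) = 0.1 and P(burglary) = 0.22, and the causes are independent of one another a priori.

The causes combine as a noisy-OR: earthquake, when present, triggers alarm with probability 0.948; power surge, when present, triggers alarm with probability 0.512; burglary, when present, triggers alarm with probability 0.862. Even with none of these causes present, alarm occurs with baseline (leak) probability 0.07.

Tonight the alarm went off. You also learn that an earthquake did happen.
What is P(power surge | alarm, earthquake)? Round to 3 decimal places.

P(power surge | alarm, earthquake) ≈ 0.102

Under noisy-OR, P(alarm | causes) = 1 − (1−0.07)·∏(1−qᵢ) over the active causes.
P(alarm | earthquake) = 0.95164×0.9×0.78 + 0.993326×0.9×0.22 + 0.9764×0.1×0.78 + 0.996743×0.1×0.22 = 0.668051 + 0.196679 + 0.076159 + 0.021928 = 0.962817
Of this, 0.098087 comes from 0.076159 + 0.021928 (the power surge=true cases).
So P(power surge | alarm, earthquake) = 0.098087/0.962817 ≈ 0.102.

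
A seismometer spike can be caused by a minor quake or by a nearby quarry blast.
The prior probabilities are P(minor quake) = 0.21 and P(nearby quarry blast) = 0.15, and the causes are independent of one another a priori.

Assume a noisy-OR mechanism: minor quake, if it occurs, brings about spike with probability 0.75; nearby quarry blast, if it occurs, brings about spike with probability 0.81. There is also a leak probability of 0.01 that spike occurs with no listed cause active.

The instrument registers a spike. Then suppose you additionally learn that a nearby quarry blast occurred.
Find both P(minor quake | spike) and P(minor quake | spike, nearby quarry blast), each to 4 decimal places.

Under noisy-OR, P(spike | causes) = 1 − (1−0.01)·∏(1−qᵢ) over the active causes.
P(spike) = 0.01*0.79*0.85 + 0.8119*0.79*0.15 + 0.7525*0.21*0.85 + 0.952975*0.21*0.15 = 0.006715 + 0.096210 + 0.134321 + 0.030019 = 0.267265
Of this, 0.164340 comes from 0.134321 + 0.030019 (the minor quake=true cases).
Hence the posterior is 0.164340/0.267265 ≈ 0.6149.

Now condition on the additional information:
Numerator (weight on configurations with minor quake): 0.952975×0.21 = 0.200125
The normalizing constant is 0.8119×0.79 + 0.952975×0.21 = 0.841526
P(minor quake | spike, nearby quarry blast) = 0.200125/0.841526 ≈ 0.2378
The drop from 0.6149 to 0.2378 is the explaining-away (discounting) effect.

P(minor quake | spike) ≈ 0.6149; P(minor quake | spike, nearby quarry blast) ≈ 0.2378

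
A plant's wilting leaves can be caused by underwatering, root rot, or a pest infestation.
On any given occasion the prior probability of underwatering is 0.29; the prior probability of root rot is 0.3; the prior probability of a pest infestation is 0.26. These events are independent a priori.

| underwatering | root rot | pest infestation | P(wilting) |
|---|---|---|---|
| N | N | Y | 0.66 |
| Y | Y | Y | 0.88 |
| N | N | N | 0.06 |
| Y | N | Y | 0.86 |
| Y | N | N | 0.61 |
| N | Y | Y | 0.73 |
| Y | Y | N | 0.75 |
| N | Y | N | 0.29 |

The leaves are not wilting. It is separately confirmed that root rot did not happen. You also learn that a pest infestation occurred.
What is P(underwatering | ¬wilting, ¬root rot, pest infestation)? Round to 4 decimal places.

P(underwatering | ¬wilting, ¬root rot, pest infestation) ≈ 0.1440

Weight on underwatering=true, given the evidence: 0.14×0.29 = 0.040600
Normalizer over all consistent configurations: 0.34×0.71 + 0.14×0.29 = 0.282000
P(underwatering | ¬wilting, ¬root rot, pest infestation) = 0.040600/0.282000 ≈ 0.1440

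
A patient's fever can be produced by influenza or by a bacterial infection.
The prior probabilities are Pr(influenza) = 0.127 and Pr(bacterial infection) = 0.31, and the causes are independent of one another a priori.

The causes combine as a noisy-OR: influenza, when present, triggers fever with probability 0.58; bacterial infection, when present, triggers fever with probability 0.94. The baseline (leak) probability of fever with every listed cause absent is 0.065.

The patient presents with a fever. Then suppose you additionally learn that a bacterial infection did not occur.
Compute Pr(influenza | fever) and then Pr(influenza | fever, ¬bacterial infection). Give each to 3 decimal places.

Under noisy-OR, P(fever | causes) = 1 − (1−0.065)·∏(1−qᵢ) over the active causes.
Sum P(fever|·) weighted by the priors over the 4 (influenza, bacterial infection) configurations:
  P(fever) = 0.065*0.873*0.69 + 0.9439*0.873*0.31 + 0.6073*0.127*0.69 + 0.976438*0.127*0.31
        = 0.039154 + 0.255448 + 0.053218 + 0.038442 = 0.386262
The terms with influenza present sum to 0.091660, so
  P(influenza | fever) = 0.091660 / 0.386262 ≈ 0.237

Now condition on the additional information:
For the numerator, keep only influenza=true terms: 0.6073*0.127 = 0.077127
Denominator P(fever | ¬bacterial infection): 0.065*0.873 + 0.6073*0.127 = 0.133872
Posterior = 0.077127 / 0.133872 ≈ 0.576
With bacterial infection excluded, influenza must carry more of the explanatory weight for the fever.

Pr(influenza | fever) ≈ 0.237; Pr(influenza | fever, ¬bacterial infection) ≈ 0.576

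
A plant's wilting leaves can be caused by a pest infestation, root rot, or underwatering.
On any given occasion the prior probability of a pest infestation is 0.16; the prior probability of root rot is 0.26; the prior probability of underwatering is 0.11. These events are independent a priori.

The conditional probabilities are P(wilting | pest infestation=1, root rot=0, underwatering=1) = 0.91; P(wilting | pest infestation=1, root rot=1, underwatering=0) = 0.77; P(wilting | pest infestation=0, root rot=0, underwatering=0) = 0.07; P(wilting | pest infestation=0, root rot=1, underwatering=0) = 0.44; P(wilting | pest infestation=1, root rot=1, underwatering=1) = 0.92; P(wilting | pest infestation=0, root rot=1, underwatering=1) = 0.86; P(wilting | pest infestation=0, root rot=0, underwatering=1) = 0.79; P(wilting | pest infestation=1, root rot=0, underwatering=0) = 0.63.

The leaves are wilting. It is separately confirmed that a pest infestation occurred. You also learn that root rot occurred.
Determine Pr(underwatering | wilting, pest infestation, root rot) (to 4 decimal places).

Pr(underwatering | wilting, pest infestation, root rot) ≈ 0.1287

Sum P(wilting|·) weighted by the priors over both values of underwatering:
  P(wilting | pest infestation, root rot) = 0.77*0.89 + 0.92*0.11
        = 0.685300 + 0.101200 = 0.786500
Keeping only the underwatering-present terms gives 0.101200, so
  P(underwatering | wilting, pest infestation, root rot) = 0.101200 / 0.786500 ≈ 0.1287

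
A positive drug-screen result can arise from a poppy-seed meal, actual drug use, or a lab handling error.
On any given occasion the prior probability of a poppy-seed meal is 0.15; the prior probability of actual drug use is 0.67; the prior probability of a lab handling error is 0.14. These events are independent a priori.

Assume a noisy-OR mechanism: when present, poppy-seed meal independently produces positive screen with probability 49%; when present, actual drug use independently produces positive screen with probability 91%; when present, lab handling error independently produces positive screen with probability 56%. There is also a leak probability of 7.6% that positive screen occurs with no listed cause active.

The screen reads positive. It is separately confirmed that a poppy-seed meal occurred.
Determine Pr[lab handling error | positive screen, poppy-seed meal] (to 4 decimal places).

Under noisy-OR, P(positive screen | causes) = 1 − (1−0.076)·∏(1−qᵢ) over the active causes.
P(positive screen | poppy-seed meal) = 0.52876*0.33*0.86 + 0.792654*0.33*0.14 + 0.957588*0.67*0.86 + 0.981339*0.67*0.14 = 0.150062 + 0.036621 + 0.551762 + 0.092050 = 0.830495
Of this, 0.128671 comes from 0.036621 + 0.092050 (the lab handling error=true cases).
Hence the posterior is 0.128671/0.830495 ≈ 0.1549.

Pr[lab handling error | positive screen, poppy-seed meal] ≈ 0.1549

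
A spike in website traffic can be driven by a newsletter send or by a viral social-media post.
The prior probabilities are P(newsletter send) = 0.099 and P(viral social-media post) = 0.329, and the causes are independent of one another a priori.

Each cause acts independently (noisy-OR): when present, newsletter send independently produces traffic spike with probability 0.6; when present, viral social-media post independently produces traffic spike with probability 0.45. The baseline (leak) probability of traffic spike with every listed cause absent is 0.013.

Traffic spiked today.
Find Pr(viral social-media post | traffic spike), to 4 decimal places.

Pr(viral social-media post | traffic spike) ≈ 0.7701

Under noisy-OR, P(traffic spike | causes) = 1 − (1−0.013)·∏(1−qᵢ) over the active causes.
By total probability over the 4 (newsletter send, viral social-media post) configurations:
  P(traffic spike) = 0.013·0.901·0.671 + 0.45715·0.901·0.329 + 0.6052·0.099·0.671 + 0.78286·0.099·0.329
        = 0.007859 + 0.135513 + 0.040203 + 0.025499 = 0.209074
The terms with viral social-media post present sum to 0.161012, so
  P(viral social-media post | traffic spike) = 0.161012 / 0.209074 ≈ 0.7701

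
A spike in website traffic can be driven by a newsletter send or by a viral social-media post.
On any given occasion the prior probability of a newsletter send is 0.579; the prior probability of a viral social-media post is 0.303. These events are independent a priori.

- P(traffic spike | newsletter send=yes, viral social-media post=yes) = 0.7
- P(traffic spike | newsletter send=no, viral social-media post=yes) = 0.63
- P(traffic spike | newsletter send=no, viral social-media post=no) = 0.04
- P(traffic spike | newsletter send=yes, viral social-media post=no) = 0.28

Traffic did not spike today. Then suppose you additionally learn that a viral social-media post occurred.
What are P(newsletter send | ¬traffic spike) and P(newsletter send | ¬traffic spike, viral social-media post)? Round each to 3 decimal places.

Weight on newsletter send=true, given the evidence: 0.290565 + 0.052631 = 0.343196
Denominator P(¬traffic spike): 0.96×0.421×0.697 + 0.37×0.421×0.303 + 0.72×0.579×0.697 + 0.3×0.579×0.303 = 0.672094
Posterior = 0.343196 / 0.672094 ≈ 0.511

With the extra evidence:
By total probability over both values of newsletter send:
  P(¬traffic spike | viral social-media post) = 0.37*0.421 + 0.3*0.579
        = 0.155770 + 0.173700 = 0.329470
Keeping only the newsletter send-present terms gives 0.173700, so
  P(newsletter send | ¬traffic spike, viral social-media post) = 0.173700 / 0.329470 ≈ 0.527

P(newsletter send | ¬traffic spike) ≈ 0.511; P(newsletter send | ¬traffic spike, viral social-media post) ≈ 0.527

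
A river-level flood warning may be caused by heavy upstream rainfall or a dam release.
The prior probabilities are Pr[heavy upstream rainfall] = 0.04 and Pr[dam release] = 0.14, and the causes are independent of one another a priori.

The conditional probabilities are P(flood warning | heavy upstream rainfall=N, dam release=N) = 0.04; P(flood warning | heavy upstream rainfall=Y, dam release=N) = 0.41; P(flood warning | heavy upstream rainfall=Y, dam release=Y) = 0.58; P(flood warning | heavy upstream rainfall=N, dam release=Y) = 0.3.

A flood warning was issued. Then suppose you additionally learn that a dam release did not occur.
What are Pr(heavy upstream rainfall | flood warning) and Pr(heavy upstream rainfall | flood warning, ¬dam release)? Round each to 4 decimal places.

Pr(heavy upstream rainfall | flood warning) ≈ 0.1913; Pr(heavy upstream rainfall | flood warning, ¬dam release) ≈ 0.2993

Enumerate the 4 (heavy upstream rainfall, dam release) configurations and weight by the priors:
  P(flood warning) = 0.04*0.96*0.86 + 0.3*0.96*0.14 + 0.41*0.04*0.86 + 0.58*0.04*0.14
        = 0.033024 + 0.040320 + 0.014104 + 0.003248 = 0.090696
Keeping only the heavy upstream rainfall-present terms gives 0.017352, so
  P(heavy upstream rainfall | flood warning) = 0.017352 / 0.090696 ≈ 0.1913

Now condition on the additional information:
Enumerate both values of heavy upstream rainfall and weight by the priors:
  P(flood warning | ¬dam release) = 0.04·0.96 + 0.41·0.04
        = 0.038400 + 0.016400 = 0.054800
Keeping only the heavy upstream rainfall-present terms gives 0.016400, so
  P(heavy upstream rainfall | flood warning, ¬dam release) = 0.016400 / 0.054800 ≈ 0.2993
With dam release excluded, heavy upstream rainfall must carry more of the explanatory weight for the flood warning.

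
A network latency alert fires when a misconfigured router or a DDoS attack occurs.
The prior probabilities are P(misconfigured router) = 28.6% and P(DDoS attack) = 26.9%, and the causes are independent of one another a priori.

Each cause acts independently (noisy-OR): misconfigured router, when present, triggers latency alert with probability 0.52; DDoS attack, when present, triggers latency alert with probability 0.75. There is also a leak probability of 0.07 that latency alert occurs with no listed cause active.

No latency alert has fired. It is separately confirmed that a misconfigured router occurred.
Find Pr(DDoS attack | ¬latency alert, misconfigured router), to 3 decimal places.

Pr(DDoS attack | ¬latency alert, misconfigured router) ≈ 0.084

Under noisy-OR, P(latency alert | causes) = 1 − (1−0.07)·∏(1−qᵢ) over the active causes.
Enumerate both values of DDoS attack and weight by the priors:
  P(¬latency alert | misconfigured router) = 0.4464×0.731 + 0.1116×0.269
        = 0.326318 + 0.030020 = 0.356338
Configurations with DDoS attack contribute 0.030020, so
  P(DDoS attack | ¬latency alert, misconfigured router) = 0.030020 / 0.356338 ≈ 0.084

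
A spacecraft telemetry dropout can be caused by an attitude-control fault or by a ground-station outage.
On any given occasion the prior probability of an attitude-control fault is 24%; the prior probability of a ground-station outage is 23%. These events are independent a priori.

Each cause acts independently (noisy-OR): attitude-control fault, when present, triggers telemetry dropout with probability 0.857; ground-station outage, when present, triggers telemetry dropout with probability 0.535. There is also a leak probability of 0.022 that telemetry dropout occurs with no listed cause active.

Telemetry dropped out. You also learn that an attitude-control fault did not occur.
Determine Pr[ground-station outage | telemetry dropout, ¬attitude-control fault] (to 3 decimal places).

Pr[ground-station outage | telemetry dropout, ¬attitude-control fault] ≈ 0.881

Under noisy-OR, P(telemetry dropout | causes) = 1 − (1−0.022)·∏(1−qᵢ) over the active causes.
P(telemetry dropout | ¬attitude-control fault) = 0.022*0.77 + 0.54523*0.23 = 0.016940 + 0.125403 = 0.142343
Restricting to configurations with ground-station outage present: 0.54523*0.23 = 0.125403.
P(ground-station outage | telemetry dropout, ¬attitude-control fault) = 0.125403 / 0.142343 ≈ 0.881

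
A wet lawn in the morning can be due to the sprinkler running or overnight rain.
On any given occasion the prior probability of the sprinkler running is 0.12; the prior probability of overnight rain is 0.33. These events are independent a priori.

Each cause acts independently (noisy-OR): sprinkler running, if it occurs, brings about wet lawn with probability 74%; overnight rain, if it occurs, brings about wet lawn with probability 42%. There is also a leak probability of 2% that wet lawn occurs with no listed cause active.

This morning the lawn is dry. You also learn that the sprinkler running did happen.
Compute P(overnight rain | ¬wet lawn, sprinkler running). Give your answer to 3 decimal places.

Under noisy-OR, P(wet lawn | causes) = 1 − (1−0.02)·∏(1−qᵢ) over the active causes.
Enumerate both values of overnight rain and weight by the priors:
  P(¬wet lawn | sprinkler running) = 0.2548·0.67 + 0.147784·0.33
        = 0.170716 + 0.048769 = 0.219485
Keeping only the overnight rain-present terms gives 0.048769, so
  P(overnight rain | ¬wet lawn, sprinkler running) = 0.048769 / 0.219485 ≈ 0.222

P(overnight rain | ¬wet lawn, sprinkler running) ≈ 0.222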